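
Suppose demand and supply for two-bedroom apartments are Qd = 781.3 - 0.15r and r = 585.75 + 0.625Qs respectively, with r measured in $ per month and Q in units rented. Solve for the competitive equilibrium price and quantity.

In direct form, Qs = -937.2 + 1.6r.
At equilibrium Qd = Qs, so 781.3 - 0.15r = -937.2 + 1.6r; collecting terms, 1718.5 = 1.75r and r* = 982.
Plugging r* into demand: Q* = 781.3 - 0.15(982) = 634.

r* = 982, Q* = 634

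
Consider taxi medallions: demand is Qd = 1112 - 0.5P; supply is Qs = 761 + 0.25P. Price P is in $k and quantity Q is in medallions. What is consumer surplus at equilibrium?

At equilibrium Qd = Qs, so 1112 - 0.5P = 761 + 0.25P; collecting terms, 351 = 0.75P and P* = 468.
Then Q* = 1112 - 0.5(468) = 878.
Demand choke price (Qd = 0): P = 1112/0.5 = 2224. Consumer surplus = ½ × (2224 - 468) × 878 = 770884.

Consumer surplus = 770884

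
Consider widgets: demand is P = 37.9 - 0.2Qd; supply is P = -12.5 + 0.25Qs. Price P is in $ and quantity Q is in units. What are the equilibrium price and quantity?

In direct form, Qd = 189.5 - 5P and Qs = 50 + 4P.
The market clears where 189.5 - 5P = 50 + 4P. Rearranging, 9P = 139.5, hence P* = 15.5.
Substitute back: Q* = 189.5 - 5(15.5) = 112.

P* = 15.5, Q* = 112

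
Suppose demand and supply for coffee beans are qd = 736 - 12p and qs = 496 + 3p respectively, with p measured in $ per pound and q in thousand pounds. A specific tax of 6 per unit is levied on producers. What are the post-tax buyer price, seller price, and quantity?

p_b = 17.2, p_s = 11.2, q = 529.6

Producers keep p_s = p_b - 6 per unit, so supply in terms of the buyer price is qs = 478 + 3p_b.
Equate demand and the shifted supply: 736 - 12p_b = 478 + 3p_b, giving 15p_b = 258, so p_b = 17.2.
Then p_s = 17.2 - 6 = 11.2 and q = 736 - 12(17.2) = 529.6.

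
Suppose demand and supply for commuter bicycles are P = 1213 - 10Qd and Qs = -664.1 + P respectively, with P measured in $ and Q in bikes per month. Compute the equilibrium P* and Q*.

P* = 714, Q* = 49.9

Rewriting in direct form: Qd = 121.3 - 0.1P.
At equilibrium Qd = Qs, so 121.3 - 0.1P = -664.1 + P; collecting terms, 785.4 = 1.1P and P* = 714.
Plugging P* into demand: Q* = 121.3 - 0.1(714) = 49.9.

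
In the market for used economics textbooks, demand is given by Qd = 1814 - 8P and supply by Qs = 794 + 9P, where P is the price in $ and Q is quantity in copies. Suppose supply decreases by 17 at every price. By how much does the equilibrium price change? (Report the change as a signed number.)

Equating demand and supply, 1814 - 8P = 794 + 9P gives 17P = 1020, so P* = 60.
Plugging P* into demand: Q* = 1814 - 8(60) = 1334.
After the shift, supply is Qs = 777 + 9P.
The new intersection has 1037 = 17P, i.e. P = 61, Q = 1326.
ΔP = 61 - 60 = 1.

ΔP = 1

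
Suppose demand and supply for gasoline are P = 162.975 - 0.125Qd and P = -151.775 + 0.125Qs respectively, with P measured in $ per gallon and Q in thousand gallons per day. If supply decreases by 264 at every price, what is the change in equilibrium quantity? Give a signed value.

ΔQ = -132

Rewriting in direct form: Qd = 1303.8 - 8P and Qs = 1214.2 + 8P.
Set Qd = Qs: 1303.8 - 8P = 1214.2 + 8P, so 89.6 = 16P and P* = 5.6.
From the demand curve, Q* = 1303.8 - 8(5.6) = 1259.
After the shift, supply is Qs = 950.2 + 8P.
New equilibrium: 353.6 = 16P, so P = 22.1 and Q = 1127.
ΔQ = 1127 - 1259 = -132.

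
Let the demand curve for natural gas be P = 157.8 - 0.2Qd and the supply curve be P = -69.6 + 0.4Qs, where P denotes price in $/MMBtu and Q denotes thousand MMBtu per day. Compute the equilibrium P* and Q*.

Inverting to quantity form: Qd = 789 - 5P and Qs = 174 + 2.5P.
At equilibrium Qd = Qs, so 789 - 5P = 174 + 2.5P; collecting terms, 615 = 7.5P and P* = 82.
Plugging P* into demand: Q* = 789 - 5(82) = 379.

P* = 82, Q* = 379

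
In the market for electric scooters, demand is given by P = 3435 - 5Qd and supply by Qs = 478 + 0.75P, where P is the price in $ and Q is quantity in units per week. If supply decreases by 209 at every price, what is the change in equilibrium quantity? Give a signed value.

Rewriting in direct form: Qd = 687 - 0.2P.
The market clears where 687 - 0.2P = 478 + 0.75P. Rearranging, 0.95P = 209, hence P* = 220.
Then Q* = 687 - 0.2(220) = 643.
After the shift, supply is Qs = 269 + 0.75P.
Re-solving, 0.95P = 418 gives P = 440 and Q = 599.
ΔQ = 599 - 643 = -44.

ΔQ = -44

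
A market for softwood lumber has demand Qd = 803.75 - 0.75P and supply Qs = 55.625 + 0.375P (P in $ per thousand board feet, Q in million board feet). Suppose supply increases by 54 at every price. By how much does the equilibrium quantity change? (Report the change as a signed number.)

ΔQ = 36

Set Qd = Qs: 803.75 - 0.75P = 55.625 + 0.375P, so 748.125 = 1.125P and P* = 665.
Plugging P* into demand: Q* = 803.75 - 0.75(665) = 305.
After the shift, supply is Qs = 109.625 + 0.375P.
The new intersection has 694.125 = 1.125P, i.e. P = 617, Q = 341.
ΔQ = 341 - 305 = 36.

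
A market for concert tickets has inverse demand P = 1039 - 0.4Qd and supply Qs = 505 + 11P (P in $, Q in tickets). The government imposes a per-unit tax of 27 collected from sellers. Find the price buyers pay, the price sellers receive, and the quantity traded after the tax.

Inverting to quantity form: Qd = 2597.5 - 2.5P.
Sellers keep P_s = P_b - 27 per unit, so supply in terms of the buyer price is Qs = 208 + 11P_b.
Equate demand and the shifted supply: 2597.5 - 2.5P_b = 208 + 11P_b, giving 13.5P_b = 2389.5, so P_b = 177.
So P_s = 150 and the quantity traded is Q = 2597.5 - 2.5(177) = 2155.

P_b = 177, P_s = 150, Q = 2155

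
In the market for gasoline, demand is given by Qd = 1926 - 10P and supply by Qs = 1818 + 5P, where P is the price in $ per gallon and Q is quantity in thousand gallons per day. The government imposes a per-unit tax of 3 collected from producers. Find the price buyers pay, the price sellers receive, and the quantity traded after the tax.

P_b = 8.2, P_s = 5.2, Q = 1844

Producers keep P_s = P_b - 3 per unit, so supply in terms of the buyer price is Qs = 1803 + 5P_b.
Set Qd = Qs: 1926 - 10P_b = 1803 + 5P_b, so 123 = 15P_b and P_b = 8.2.
Then P_s = 8.2 - 3 = 5.2 and Q = 1926 - 10(8.2) = 1844.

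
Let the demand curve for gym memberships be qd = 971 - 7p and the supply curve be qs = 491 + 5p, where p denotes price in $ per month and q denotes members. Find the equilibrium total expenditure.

Equating demand and supply, 971 - 7p = 491 + 5p gives 12p = 480, so p* = 40.
From the demand curve, q* = 971 - 7(40) = 691.
Total expenditure = p* × q* = 40 × 691 = 27640.

Total expenditure = 27640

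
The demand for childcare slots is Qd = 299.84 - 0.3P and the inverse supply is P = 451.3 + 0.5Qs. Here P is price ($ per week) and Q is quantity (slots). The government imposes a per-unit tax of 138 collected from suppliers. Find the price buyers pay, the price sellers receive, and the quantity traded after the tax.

In direct form, Qs = -902.6 + 2P.
With a tax of 138 on suppliers, they supply based on the net price P_s = P_b - 138, so Qs = -1178.6 + 2P_b.
Market clearing requires 299.84 - 0.3P_b = -1178.6 + 2P_b; hence 1478.44 = 2.3P_b and P_b = 642.8.
Then P_s = 642.8 - 138 = 504.8 and Q = 299.84 - 0.3(642.8) = 107.

P_b = 642.8, P_s = 504.8, Q = 107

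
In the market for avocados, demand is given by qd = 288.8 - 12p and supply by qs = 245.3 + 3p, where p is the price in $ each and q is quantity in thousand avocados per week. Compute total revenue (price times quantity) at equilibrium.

At equilibrium qd = qs, so 288.8 - 12p = 245.3 + 3p; collecting terms, 43.5 = 15p and p* = 2.9.
Substitute back: q* = 288.8 - 12(2.9) = 254.
Total revenue = p* × q* = 2.9 × 254 = 736.6.

Total revenue = 736.6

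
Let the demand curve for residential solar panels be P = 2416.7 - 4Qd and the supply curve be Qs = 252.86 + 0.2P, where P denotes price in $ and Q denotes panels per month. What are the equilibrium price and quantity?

In direct form, Qd = 604.175 - 0.25P.
At equilibrium Qd = Qs, so 604.175 - 0.25P = 252.86 + 0.2P; collecting terms, 351.315 = 0.45P and P* = 780.7.
Then Q* = 604.175 - 0.25(780.7) = 409.

P* = 780.7, Q* = 409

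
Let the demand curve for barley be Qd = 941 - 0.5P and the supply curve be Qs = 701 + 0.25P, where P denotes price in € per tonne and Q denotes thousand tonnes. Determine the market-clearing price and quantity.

P* = 320, Q* = 781

Equating demand and supply, 941 - 0.5P = 701 + 0.25P gives 0.75P = 240, so P* = 320.
Then Q* = 941 - 0.5(320) = 781.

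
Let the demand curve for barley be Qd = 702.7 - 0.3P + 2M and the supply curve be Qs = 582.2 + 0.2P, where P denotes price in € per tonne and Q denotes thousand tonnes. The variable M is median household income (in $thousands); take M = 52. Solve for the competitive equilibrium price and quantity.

With M = 52, demand is Qd = 806.7 - 0.3P.
At equilibrium Qd = Qs, so 806.7 - 0.3P = 582.2 + 0.2P; collecting terms, 224.5 = 0.5P and P* = 449.
From the demand curve, Q* = 806.7 - 0.3(449) = 672.

P* = 449, Q* = 672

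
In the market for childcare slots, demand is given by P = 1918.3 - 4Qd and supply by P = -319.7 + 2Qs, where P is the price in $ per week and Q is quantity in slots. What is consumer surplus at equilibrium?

Inverting to quantity form: Qd = 479.575 - 0.25P and Qs = 159.85 + 0.5P.
At equilibrium Qd = Qs, so 479.575 - 0.25P = 159.85 + 0.5P; collecting terms, 319.725 = 0.75P and P* = 426.3.
Plugging P* into demand: Q* = 479.575 - 0.25(426.3) = 373.
Demand choke price (Qd = 0): P = 479.575/0.25 = 1918.3. Consumer surplus = ½ × (1918.3 - 426.3) × 373 = 278258.

Consumer surplus = 278258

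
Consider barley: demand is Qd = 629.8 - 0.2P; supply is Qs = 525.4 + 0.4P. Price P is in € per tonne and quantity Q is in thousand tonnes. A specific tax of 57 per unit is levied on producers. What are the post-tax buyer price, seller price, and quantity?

P_b = 212, P_s = 155, Q = 587.4

Producers keep P_s = P_b - 57 per unit, so supply in terms of the buyer price is Qs = 502.6 + 0.4P_b.
Market clearing requires 629.8 - 0.2P_b = 502.6 + 0.4P_b; hence 127.2 = 0.6P_b and P_b = 212.
So P_s = 155 and the quantity traded is Q = 629.8 - 0.2(212) = 587.4.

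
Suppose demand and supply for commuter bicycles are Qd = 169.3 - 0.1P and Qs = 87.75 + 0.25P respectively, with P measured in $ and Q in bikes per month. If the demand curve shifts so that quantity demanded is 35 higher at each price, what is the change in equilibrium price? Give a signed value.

The market clears where 169.3 - 0.1P = 87.75 + 0.25P. Rearranging, 0.35P = 81.55, hence P* = 233.
Plugging P* into demand: Q* = 169.3 - 0.1(233) = 146.
After the shift, demand is Qd = 204.3 - 0.1P.
The new intersection has 116.55 = 0.35P, i.e. P = 333, Q = 171.
ΔP = 333 - 233 = 100.

ΔP = 100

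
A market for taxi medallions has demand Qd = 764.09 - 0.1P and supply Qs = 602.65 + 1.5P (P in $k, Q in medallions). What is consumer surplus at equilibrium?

Consumer surplus = 2842580

The market clears where 764.09 - 0.1P = 602.65 + 1.5P. Rearranging, 1.6P = 161.44, hence P* = 100.9.
From the demand curve, Q* = 764.09 - 0.1(100.9) = 754.
Demand choke price (Qd = 0): P = 764.09/0.1 = 7640.9. Consumer surplus = ½ × (7640.9 - 100.9) × 754 = 2842580.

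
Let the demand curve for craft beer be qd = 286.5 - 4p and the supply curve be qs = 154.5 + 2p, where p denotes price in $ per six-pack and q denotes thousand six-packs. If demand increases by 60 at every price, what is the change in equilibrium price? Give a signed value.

Δp = 10

The market clears where 286.5 - 4p = 154.5 + 2p. Rearranging, 6p = 132, hence p* = 22.
Substitute back: q* = 286.5 - 4(22) = 198.5.
After the shift, demand is qd = 346.5 - 4p.
New equilibrium: 192 = 6p, so p = 32 and q = 218.5.
Δp = 32 - 22 = 10.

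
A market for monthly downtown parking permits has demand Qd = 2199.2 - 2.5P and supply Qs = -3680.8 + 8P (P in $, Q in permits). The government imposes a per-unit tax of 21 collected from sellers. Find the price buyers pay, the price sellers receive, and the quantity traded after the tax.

Sellers keep P_s = P_b - 21 per unit, so supply in terms of the buyer price is Qs = -3848.8 + 8P_b.
Set Qd = Qs: 2199.2 - 2.5P_b = -3848.8 + 8P_b, so 6048 = 10.5P_b and P_b = 576.
Then P_s = 576 - 21 = 555 and Q = 2199.2 - 2.5(576) = 759.2.

P_b = 576, P_s = 555, Q = 759.2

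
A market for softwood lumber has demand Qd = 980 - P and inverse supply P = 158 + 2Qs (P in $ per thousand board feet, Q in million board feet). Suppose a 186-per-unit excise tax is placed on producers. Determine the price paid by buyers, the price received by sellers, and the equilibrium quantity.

Solving each curve for Q: Qs = -79 + 0.5P.
With a tax of 186 on producers, they supply based on the net price P_s = P_b - 186, so Qs = -172 + 0.5P_b.
Market clearing requires 980 - P_b = -172 + 0.5P_b; hence 1152 = 1.5P_b and P_b = 768.
So P_s = 582 and the quantity traded is Q = 980 - 768 = 212.

P_b = 768, P_s = 582, Q = 212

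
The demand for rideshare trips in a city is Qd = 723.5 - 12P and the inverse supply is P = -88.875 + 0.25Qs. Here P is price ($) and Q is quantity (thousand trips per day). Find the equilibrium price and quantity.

P* = 23, Q* = 447.5

Rewriting in direct form: Qs = 355.5 + 4P.
At equilibrium Qd = Qs, so 723.5 - 12P = 355.5 + 4P; collecting terms, 368 = 16P and P* = 23.
From the demand curve, Q* = 723.5 - 12(23) = 447.5.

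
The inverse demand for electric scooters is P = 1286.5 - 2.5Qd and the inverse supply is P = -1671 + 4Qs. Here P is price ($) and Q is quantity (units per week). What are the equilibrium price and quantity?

P* = 149, Q* = 455

Solving each curve for Q: Qd = 514.6 - 0.4P and Qs = 417.75 + 0.25P.
Set Qd = Qs: 514.6 - 0.4P = 417.75 + 0.25P, so 96.85 = 0.65P and P* = 149.
Plugging P* into demand: Q* = 514.6 - 0.4(149) = 455.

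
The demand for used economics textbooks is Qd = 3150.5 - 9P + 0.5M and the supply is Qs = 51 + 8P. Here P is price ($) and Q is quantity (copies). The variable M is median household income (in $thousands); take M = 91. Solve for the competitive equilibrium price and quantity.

P* = 185, Q* = 1531

With M = 91, demand is Qd = 3196 - 9P.
At equilibrium Qd = Qs, so 3196 - 9P = 51 + 8P; collecting terms, 3145 = 17P and P* = 185.
Plugging P* into demand: Q* = 3196 - 9(185) = 1531.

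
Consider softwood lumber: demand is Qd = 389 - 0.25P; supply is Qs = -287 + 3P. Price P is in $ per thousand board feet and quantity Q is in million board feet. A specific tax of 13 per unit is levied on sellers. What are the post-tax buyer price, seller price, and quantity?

P_b = 220, P_s = 207, Q = 334

With a tax of 13 on sellers, they supply based on the net price P_s = P_b - 13, so Qs = -326 + 3P_b.
Set Qd = Qs: 389 - 0.25P_b = -326 + 3P_b, so 715 = 3.25P_b and P_b = 220.
Then P_s = 220 - 13 = 207 and Q = 389 - 0.25(220) = 334.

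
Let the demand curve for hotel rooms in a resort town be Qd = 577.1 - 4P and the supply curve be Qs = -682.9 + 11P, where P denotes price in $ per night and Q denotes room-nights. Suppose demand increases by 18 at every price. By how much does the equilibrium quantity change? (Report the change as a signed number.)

Equating demand and supply, 577.1 - 4P = -682.9 + 11P gives 15P = 1260, so P* = 84.
Plugging P* into demand: Q* = 577.1 - 4(84) = 241.1.
After the shift, demand is Qd = 595.1 - 4P.
The new intersection has 1278 = 15P, i.e. P = 85.2, Q = 254.3.
ΔQ = 254.3 - 241.1 = 13.2.

ΔQ = 13.2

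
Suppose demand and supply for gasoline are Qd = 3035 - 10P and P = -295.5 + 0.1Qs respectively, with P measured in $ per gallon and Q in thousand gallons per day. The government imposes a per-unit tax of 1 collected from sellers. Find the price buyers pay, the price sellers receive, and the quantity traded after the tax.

P_b = 4.5, P_s = 3.5, Q = 2990

In direct form, Qs = 2955 + 10P.
With a tax of 1 on sellers, they supply based on the net price P_s = P_b - 1, so Qs = 2945 + 10P_b.
Equate demand and the shifted supply: 3035 - 10P_b = 2945 + 10P_b, giving 20P_b = 90, so P_b = 4.5.
Then P_s = 4.5 - 1 = 3.5 and Q = 3035 - 10(4.5) = 2990.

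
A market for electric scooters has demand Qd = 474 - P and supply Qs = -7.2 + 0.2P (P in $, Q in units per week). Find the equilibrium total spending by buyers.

The market clears where 474 - P = -7.2 + 0.2P. Rearranging, 1.2P = 481.2, hence P* = 401.
Substitute back: Q* = 474 - 401 = 73.
Total spending by buyers = P* × Q* = 401 × 73 = 29273.

Total spending by buyers = 29273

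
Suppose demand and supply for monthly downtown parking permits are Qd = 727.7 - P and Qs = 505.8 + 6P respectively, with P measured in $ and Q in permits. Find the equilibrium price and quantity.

P* = 31.7, Q* = 696

The market clears where 727.7 - P = 505.8 + 6P. Rearranging, 7P = 221.9, hence P* = 31.7.
Plugging P* into demand: Q* = 727.7 - 31.7 = 696.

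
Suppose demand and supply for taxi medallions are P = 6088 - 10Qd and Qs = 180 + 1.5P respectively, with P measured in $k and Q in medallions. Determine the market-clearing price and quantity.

In direct form, Qd = 608.8 - 0.1P.
At equilibrium Qd = Qs, so 608.8 - 0.1P = 180 + 1.5P; collecting terms, 428.8 = 1.6P and P* = 268.
Substitute back: Q* = 608.8 - 0.1(268) = 582.

P* = 268, Q* = 582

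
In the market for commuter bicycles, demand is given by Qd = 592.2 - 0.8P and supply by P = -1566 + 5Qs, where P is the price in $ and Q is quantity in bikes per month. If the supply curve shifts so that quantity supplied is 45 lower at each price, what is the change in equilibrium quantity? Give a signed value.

Inverting to quantity form: Qs = 313.2 + 0.2P.
The market clears where 592.2 - 0.8P = 313.2 + 0.2P. Rearranging, P = 279, hence P* = 279.
Then Q* = 592.2 - 0.8(279) = 369.
After the shift, supply is Qs = 268.2 + 0.2P.
New equilibrium: 324 = P, so P = 324 and Q = 333.
ΔQ = 333 - 369 = -36.

ΔQ = -36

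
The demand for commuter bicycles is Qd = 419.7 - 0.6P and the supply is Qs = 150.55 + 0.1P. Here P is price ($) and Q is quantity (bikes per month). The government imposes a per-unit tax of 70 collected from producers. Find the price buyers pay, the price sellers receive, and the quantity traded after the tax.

With a tax of 70 on producers, they supply based on the net price P_s = P_b - 70, so Qs = 143.55 + 0.1P_b.
Equate demand and the shifted supply: 419.7 - 0.6P_b = 143.55 + 0.1P_b, giving 0.7P_b = 276.15, so P_b = 394.5.
So P_s = 324.5 and the quantity traded is Q = 419.7 - 0.6(394.5) = 183.

P_b = 394.5, P_s = 324.5, Q = 183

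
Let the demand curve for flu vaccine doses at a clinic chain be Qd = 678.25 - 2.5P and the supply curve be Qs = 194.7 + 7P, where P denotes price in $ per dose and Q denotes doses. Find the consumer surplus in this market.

The market clears where 678.25 - 2.5P = 194.7 + 7P. Rearranging, 9.5P = 483.55, hence P* = 50.9.
Plugging P* into demand: Q* = 678.25 - 2.5(50.9) = 551.
Demand choke price (Qd = 0): P = 678.25/2.5 = 271.3. Consumer surplus = ½ × (271.3 - 50.9) × 551 = 60720.2.

Consumer surplus = 60720.2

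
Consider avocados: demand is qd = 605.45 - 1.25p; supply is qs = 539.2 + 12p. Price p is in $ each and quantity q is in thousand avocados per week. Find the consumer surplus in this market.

Consumer surplus = 143616.256

Equating demand and supply, 605.45 - 1.25p = 539.2 + 12p gives 13.25p = 66.25, so p* = 5.
Plugging p* into demand: q* = 605.45 - 1.25(5) = 599.2.
Demand choke price (qd = 0): p = 605.45/1.25 = 484.36. Consumer surplus = ½ × (484.36 - 5) × 599.2 = 143616.256.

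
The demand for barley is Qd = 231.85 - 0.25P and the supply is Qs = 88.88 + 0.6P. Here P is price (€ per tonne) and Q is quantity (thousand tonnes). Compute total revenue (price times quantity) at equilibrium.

At equilibrium Qd = Qs, so 231.85 - 0.25P = 88.88 + 0.6P; collecting terms, 142.97 = 0.85P and P* = 168.2.
Substitute back: Q* = 231.85 - 0.25(168.2) = 189.8.
Total revenue = P* × Q* = 168.2 × 189.8 = 31924.36.

Total revenue = 31924.36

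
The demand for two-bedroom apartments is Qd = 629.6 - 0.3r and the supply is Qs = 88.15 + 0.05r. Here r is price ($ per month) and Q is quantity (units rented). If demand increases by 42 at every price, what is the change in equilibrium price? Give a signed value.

Set Qd = Qs: 629.6 - 0.3r = 88.15 + 0.05r, so 541.45 = 0.35r and r* = 1547.
Plugging r* into demand: Q* = 629.6 - 0.3(1547) = 165.5.
After the shift, demand is Qd = 671.6 - 0.3r.
New equilibrium: 583.45 = 0.35r, so r = 1667 and Q = 171.5.
Δr = 1667 - 1547 = 120.

Δr = 120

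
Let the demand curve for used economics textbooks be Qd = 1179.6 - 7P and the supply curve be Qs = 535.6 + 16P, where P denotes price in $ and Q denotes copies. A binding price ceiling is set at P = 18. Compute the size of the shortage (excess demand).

Shortage = 230

Evaluating both curves at the ceiling price 18 gives Qd = 1053.6, Qs = 823.6.
Shortage = Qd - Qs = 1053.6 - 823.6 = 230.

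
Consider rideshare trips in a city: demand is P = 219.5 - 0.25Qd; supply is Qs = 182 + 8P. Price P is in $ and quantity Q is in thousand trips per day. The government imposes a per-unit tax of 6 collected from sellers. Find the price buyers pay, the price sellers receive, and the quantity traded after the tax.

P_b = 62, P_s = 56, Q = 630

In direct form, Qd = 878 - 4P.
The tax drives a wedge P_b - P_s = 6. Substituting P_s = P_b - 6 into supply: Qs = 134 + 8P_b.
Set Qd = Qs: 878 - 4P_b = 134 + 8P_b, so 744 = 12P_b and P_b = 62.
Then P_s = 62 - 6 = 56 and Q = 878 - 4(62) = 630.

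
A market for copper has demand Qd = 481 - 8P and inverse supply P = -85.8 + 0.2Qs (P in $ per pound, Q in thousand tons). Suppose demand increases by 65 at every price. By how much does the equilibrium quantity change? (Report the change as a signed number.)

Rewriting in direct form: Qs = 429 + 5P.
The market clears where 481 - 8P = 429 + 5P. Rearranging, 13P = 52, hence P* = 4.
Substitute back: Q* = 481 - 8(4) = 449.
After the shift, demand is Qd = 546 - 8P.
Re-solving, 13P = 117 gives P = 9 and Q = 474.
ΔQ = 474 - 449 = 25.

ΔQ = 25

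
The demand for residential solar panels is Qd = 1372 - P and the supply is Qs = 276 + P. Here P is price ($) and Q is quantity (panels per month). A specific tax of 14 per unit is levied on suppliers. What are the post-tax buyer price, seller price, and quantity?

P_b = 555, P_s = 541, Q = 817

With a tax of 14 on suppliers, they supply based on the net price P_s = P_b - 14, so Qs = 262 + P_b.
Set Qd = Qs: 1372 - P_b = 262 + P_b, so 1110 = 2P_b and P_b = 555.
Then P_s = 555 - 14 = 541 and Q = 1372 - 555 = 817.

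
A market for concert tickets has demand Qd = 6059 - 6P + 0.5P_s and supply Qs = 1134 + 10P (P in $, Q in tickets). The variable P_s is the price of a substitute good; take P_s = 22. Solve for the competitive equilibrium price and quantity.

P* = 308.5, Q* = 4219

With P_s = 22, demand is Qd = 6070 - 6P.
At equilibrium Qd = Qs, so 6070 - 6P = 1134 + 10P; collecting terms, 4936 = 16P and P* = 308.5.
From the demand curve, Q* = 6070 - 6(308.5) = 4219.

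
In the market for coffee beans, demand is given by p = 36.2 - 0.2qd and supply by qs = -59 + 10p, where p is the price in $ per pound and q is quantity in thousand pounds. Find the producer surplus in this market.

Producer surplus = 510.05

Solving each curve for q: qd = 181 - 5p.
At equilibrium qd = qs, so 181 - 5p = -59 + 10p; collecting terms, 240 = 15p and p* = 16.
From the demand curve, q* = 181 - 5(16) = 101.
Supply choke price (qs = 0): p = 5.9. Producer surplus = ½ × (16 - 5.9) × 101 = 510.05.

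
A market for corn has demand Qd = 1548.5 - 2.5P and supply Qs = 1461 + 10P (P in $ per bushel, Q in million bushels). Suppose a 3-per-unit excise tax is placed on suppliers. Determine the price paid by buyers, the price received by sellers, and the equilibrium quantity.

P_b = 9.4, P_s = 6.4, Q = 1525

With a tax of 3 on suppliers, they supply based on the net price P_s = P_b - 3, so Qs = 1431 + 10P_b.
Equate demand and the shifted supply: 1548.5 - 2.5P_b = 1431 + 10P_b, giving 12.5P_b = 117.5, so P_b = 9.4.
So P_s = 6.4 and the quantity traded is Q = 1548.5 - 2.5(9.4) = 1525.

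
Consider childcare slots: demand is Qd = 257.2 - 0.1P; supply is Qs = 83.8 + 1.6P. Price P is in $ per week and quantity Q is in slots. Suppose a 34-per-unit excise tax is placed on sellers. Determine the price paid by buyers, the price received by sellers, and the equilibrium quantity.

Sellers keep P_s = P_b - 34 per unit, so supply in terms of the buyer price is Qs = 29.4 + 1.6P_b.
Equate demand and the shifted supply: 257.2 - 0.1P_b = 29.4 + 1.6P_b, giving 1.7P_b = 227.8, so P_b = 134.
Then P_s = 134 - 34 = 100 and Q = 257.2 - 0.1(134) = 243.8.

P_b = 134, P_s = 100, Q = 243.8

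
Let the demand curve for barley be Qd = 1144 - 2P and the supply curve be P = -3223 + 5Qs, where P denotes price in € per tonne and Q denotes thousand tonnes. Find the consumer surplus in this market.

Rewriting in direct form: Qs = 644.6 + 0.2P.
Set Qd = Qs: 1144 - 2P = 644.6 + 0.2P, so 499.4 = 2.2P and P* = 227.
Then Q* = 1144 - 2(227) = 690.
Demand choke price (Qd = 0): P = 1144/2 = 572. Consumer surplus = ½ × (572 - 227) × 690 = 119025.

Consumer surplus = 119025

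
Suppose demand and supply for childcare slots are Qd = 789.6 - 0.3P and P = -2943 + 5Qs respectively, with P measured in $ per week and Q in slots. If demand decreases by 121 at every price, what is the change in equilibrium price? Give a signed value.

ΔP = -242

Solving each curve for Q: Qs = 588.6 + 0.2P.
Equating demand and supply, 789.6 - 0.3P = 588.6 + 0.2P gives 0.5P = 201, so P* = 402.
Then Q* = 789.6 - 0.3(402) = 669.
After the shift, demand is Qd = 668.6 - 0.3P.
The new intersection has 80 = 0.5P, i.e. P = 160, Q = 620.6.
ΔP = 160 - 402 = -242.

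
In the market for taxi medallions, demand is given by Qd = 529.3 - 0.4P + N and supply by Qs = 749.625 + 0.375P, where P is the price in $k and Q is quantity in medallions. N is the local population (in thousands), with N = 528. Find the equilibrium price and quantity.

P* = 397, Q* = 898.5

With N = 528, demand is Qd = 1057.3 - 0.4P.
The market clears where 1057.3 - 0.4P = 749.625 + 0.375P. Rearranging, 0.775P = 307.675, hence P* = 397.
Plugging P* into demand: Q* = 1057.3 - 0.4(397) = 898.5.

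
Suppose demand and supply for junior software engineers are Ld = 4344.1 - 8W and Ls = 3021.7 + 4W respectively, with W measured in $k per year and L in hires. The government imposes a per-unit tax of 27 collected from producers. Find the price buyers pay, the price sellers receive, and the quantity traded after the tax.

W_b = 119.2, W_s = 92.2, L = 3390.5

Producers keep W_s = W_b - 27 per unit, so supply in terms of the buyer price is Ls = 2913.7 + 4W_b.
Market clearing requires 4344.1 - 8W_b = 2913.7 + 4W_b; hence 1430.4 = 12W_b and W_b = 119.2.
Then W_s = 119.2 - 27 = 92.2 and L = 4344.1 - 8(119.2) = 3390.5.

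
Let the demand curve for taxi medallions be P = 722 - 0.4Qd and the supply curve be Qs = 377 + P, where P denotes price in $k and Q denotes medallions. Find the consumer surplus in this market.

In direct form, Qd = 1805 - 2.5P.
Set Qd = Qs: 1805 - 2.5P = 377 + P, so 1428 = 3.5P and P* = 408.
Plugging P* into demand: Q* = 1805 - 2.5(408) = 785.
Demand choke price (Qd = 0): P = 1805/2.5 = 722. Consumer surplus = ½ × (722 - 408) × 785 = 123245.

Consumer surplus = 123245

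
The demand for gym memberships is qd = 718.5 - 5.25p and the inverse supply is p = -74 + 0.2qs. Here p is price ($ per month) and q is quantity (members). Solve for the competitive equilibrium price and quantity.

In direct form, qs = 370 + 5p.
The market clears where 718.5 - 5.25p = 370 + 5p. Rearranging, 10.25p = 348.5, hence p* = 34.
Plugging p* into demand: q* = 718.5 - 5.25(34) = 540.

p* = 34, q* = 540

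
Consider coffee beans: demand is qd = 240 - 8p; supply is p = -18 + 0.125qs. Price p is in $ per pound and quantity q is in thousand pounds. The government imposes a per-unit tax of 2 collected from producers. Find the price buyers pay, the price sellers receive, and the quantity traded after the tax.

p_b = 7, p_s = 5, q = 184

Solving each curve for q: qs = 144 + 8p.
The tax drives a wedge p_b - p_s = 2. Substituting p_s = p_b - 2 into supply: qs = 128 + 8p_b.
Equate demand and the shifted supply: 240 - 8p_b = 128 + 8p_b, giving 16p_b = 112, so p_b = 7.
Then p_s = 7 - 2 = 5 and q = 240 - 8(7) = 184.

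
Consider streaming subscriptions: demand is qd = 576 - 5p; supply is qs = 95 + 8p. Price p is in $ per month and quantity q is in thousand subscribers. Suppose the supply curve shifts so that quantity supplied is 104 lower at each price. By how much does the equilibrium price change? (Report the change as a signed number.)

Δp = 8

Equating demand and supply, 576 - 5p = 95 + 8p gives 13p = 481, so p* = 37.
Substitute back: q* = 576 - 5(37) = 391.
After the shift, supply is qs = -9 + 8p.
Re-solving, 13p = 585 gives p = 45 and q = 351.
Δp = 45 - 37 = 8.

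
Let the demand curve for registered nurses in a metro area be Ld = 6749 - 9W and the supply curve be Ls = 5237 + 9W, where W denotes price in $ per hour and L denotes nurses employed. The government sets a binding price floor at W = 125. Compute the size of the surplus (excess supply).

Surplus = 738

With W fixed at 125, quantity demanded is 5624 and quantity supplied is 6362.
Surplus = Ls - Ld = 6362 - 5624 = 738.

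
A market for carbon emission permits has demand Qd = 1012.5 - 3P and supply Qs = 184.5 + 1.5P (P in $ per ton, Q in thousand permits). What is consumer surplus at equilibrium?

Consumer surplus = 35343.375

At equilibrium Qd = Qs, so 1012.5 - 3P = 184.5 + 1.5P; collecting terms, 828 = 4.5P and P* = 184.
Plugging P* into demand: Q* = 1012.5 - 3(184) = 460.5.
Demand choke price (Qd = 0): P = 1012.5/3 = 337.5. Consumer surplus = ½ × (337.5 - 184) × 460.5 = 35343.375.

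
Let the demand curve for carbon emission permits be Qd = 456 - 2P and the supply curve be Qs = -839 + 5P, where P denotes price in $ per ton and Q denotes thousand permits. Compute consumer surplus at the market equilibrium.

Consumer surplus = 1849

Equating demand and supply, 456 - 2P = -839 + 5P gives 7P = 1295, so P* = 185.
Substitute back: Q* = 456 - 2(185) = 86.
Demand choke price (Qd = 0): P = 456/2 = 228. Consumer surplus = ½ × (228 - 185) × 86 = 1849.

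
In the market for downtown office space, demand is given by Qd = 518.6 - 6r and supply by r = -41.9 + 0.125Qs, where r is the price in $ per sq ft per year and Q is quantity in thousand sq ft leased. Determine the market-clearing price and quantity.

r* = 13.1, Q* = 440

Inverting to quantity form: Qs = 335.2 + 8r.
At equilibrium Qd = Qs, so 518.6 - 6r = 335.2 + 8r; collecting terms, 183.4 = 14r and r* = 13.1.
Then Q* = 518.6 - 6(13.1) = 440.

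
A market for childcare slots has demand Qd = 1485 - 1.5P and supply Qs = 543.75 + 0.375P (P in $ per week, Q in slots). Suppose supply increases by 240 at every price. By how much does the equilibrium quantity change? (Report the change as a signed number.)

ΔQ = 192

The market clears where 1485 - 1.5P = 543.75 + 0.375P. Rearranging, 1.875P = 941.25, hence P* = 502.
Plugging P* into demand: Q* = 1485 - 1.5(502) = 732.
After the shift, supply is Qs = 783.75 + 0.375P.
The new intersection has 701.25 = 1.875P, i.e. P = 374, Q = 924.
ΔQ = 924 - 732 = 192.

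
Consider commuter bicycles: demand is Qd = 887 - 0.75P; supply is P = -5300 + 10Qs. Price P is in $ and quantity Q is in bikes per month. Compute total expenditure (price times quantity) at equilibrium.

Total expenditure = 240240

Inverting to quantity form: Qs = 530 + 0.1P.
Equating demand and supply, 887 - 0.75P = 530 + 0.1P gives 0.85P = 357, so P* = 420.
Then Q* = 887 - 0.75(420) = 572.
Total expenditure = P* × Q* = 420 × 572 = 240240.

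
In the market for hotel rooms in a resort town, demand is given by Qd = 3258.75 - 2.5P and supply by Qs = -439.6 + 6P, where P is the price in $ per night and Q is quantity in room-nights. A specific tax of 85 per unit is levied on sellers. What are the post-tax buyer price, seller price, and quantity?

The tax drives a wedge P_b - P_s = 85. Substituting P_s = P_b - 85 into supply: Qs = -949.6 + 6P_b.
Set Qd = Qs: 3258.75 - 2.5P_b = -949.6 + 6P_b, so 4208.35 = 8.5P_b and P_b = 495.1.
Then P_s = 495.1 - 85 = 410.1 and Q = 3258.75 - 2.5(495.1) = 2021.

P_b = 495.1, P_s = 410.1, Q = 2021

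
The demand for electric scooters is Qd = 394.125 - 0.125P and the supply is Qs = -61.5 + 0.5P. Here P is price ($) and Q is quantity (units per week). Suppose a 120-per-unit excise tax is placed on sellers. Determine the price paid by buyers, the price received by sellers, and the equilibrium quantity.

P_b = 825, P_s = 705, Q = 291

Sellers keep P_s = P_b - 120 per unit, so supply in terms of the buyer price is Qs = -121.5 + 0.5P_b.
Set Qd = Qs: 394.125 - 0.125P_b = -121.5 + 0.5P_b, so 515.625 = 0.625P_b and P_b = 825.
So P_s = 705 and the quantity traded is Q = 394.125 - 0.125(825) = 291.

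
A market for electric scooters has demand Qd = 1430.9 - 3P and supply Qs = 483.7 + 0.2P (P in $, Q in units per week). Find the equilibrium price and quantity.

The market clears where 1430.9 - 3P = 483.7 + 0.2P. Rearranging, 3.2P = 947.2, hence P* = 296.
From the demand curve, Q* = 1430.9 - 3(296) = 542.9.

P* = 296, Q* = 542.9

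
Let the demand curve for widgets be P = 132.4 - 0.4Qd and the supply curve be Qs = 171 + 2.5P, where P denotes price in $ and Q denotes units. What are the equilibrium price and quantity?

P* = 32, Q* = 251

Rewriting in direct form: Qd = 331 - 2.5P.
The market clears where 331 - 2.5P = 171 + 2.5P. Rearranging, 5P = 160, hence P* = 32.
Substitute back: Q* = 331 - 2.5(32) = 251.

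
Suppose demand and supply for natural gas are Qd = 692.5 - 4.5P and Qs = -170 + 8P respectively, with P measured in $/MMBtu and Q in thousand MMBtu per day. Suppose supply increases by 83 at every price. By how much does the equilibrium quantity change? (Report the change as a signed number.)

The market clears where 692.5 - 4.5P = -170 + 8P. Rearranging, 12.5P = 862.5, hence P* = 69.
Substitute back: Q* = 692.5 - 4.5(69) = 382.
After the shift, supply is Qs = -87 + 8P.
New equilibrium: 779.5 = 12.5P, so P = 62.36 and Q = 411.88.
ΔQ = 411.88 - 382 = 29.88.

ΔQ = 29.88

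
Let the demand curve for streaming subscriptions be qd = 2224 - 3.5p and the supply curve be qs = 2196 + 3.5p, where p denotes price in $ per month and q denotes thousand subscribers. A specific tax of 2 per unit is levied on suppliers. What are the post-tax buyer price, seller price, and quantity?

Suppliers keep p_s = p_b - 2 per unit, so supply in terms of the buyer price is qs = 2189 + 3.5p_b.
Set qd = qs: 2224 - 3.5p_b = 2189 + 3.5p_b, so 35 = 7p_b and p_b = 5.
So p_s = 3 and the quantity traded is q = 2224 - 3.5(5) = 2206.5.

p_b = 5, p_s = 3, q = 2206.5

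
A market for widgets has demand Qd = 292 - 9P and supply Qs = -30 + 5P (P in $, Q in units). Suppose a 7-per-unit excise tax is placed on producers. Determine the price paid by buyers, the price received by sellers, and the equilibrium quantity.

With a tax of 7 on producers, they supply based on the net price P_s = P_b - 7, so Qs = -65 + 5P_b.
Equate demand and the shifted supply: 292 - 9P_b = -65 + 5P_b, giving 14P_b = 357, so P_b = 25.5.
So P_s = 18.5 and the quantity traded is Q = 292 - 9(25.5) = 62.5.

P_b = 25.5, P_s = 18.5, Q = 62.5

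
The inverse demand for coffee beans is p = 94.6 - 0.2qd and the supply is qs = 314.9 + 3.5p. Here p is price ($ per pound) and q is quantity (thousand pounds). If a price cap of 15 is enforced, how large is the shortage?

Solving each curve for q: qd = 473 - 5p.
With p fixed at 15, quantity demanded is 398 and quantity supplied is 367.4.
Shortage = qd - qs = 398 - 367.4 = 30.6.

Shortage = 30.6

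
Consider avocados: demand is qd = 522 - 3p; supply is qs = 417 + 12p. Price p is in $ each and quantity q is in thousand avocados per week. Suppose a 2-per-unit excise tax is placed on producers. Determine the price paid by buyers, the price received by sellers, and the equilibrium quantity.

With a tax of 2 on producers, they supply based on the net price p_s = p_b - 2, so qs = 393 + 12p_b.
Equate demand and the shifted supply: 522 - 3p_b = 393 + 12p_b, giving 15p_b = 129, so p_b = 8.6.
Then p_s = 8.6 - 2 = 6.6 and q = 522 - 3(8.6) = 496.2.

p_b = 8.6, p_s = 6.6, q = 496.2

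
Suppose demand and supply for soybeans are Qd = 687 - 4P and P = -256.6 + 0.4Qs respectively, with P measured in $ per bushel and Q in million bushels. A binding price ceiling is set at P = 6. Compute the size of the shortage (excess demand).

Rewriting in direct form: Qs = 641.5 + 2.5P.
Evaluating both curves at the ceiling price 6 gives Qd = 663, Qs = 656.5.
Shortage = Qd - Qs = 663 - 656.5 = 6.5.

Shortage = 6.5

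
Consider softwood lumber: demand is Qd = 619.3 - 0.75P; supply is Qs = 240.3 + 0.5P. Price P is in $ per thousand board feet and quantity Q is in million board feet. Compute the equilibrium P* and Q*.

P* = 303.2, Q* = 391.9

Equating demand and supply, 619.3 - 0.75P = 240.3 + 0.5P gives 1.25P = 379, so P* = 303.2.
Substitute back: Q* = 619.3 - 0.75(303.2) = 391.9.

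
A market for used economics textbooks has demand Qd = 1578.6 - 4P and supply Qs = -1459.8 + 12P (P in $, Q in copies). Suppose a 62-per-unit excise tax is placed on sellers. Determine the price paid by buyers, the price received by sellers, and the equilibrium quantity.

With a tax of 62 on sellers, they supply based on the net price P_s = P_b - 62, so Qs = -2203.8 + 12P_b.
Equate demand and the shifted supply: 1578.6 - 4P_b = -2203.8 + 12P_b, giving 16P_b = 3782.4, so P_b = 236.4.
So P_s = 174.4 and the quantity traded is Q = 1578.6 - 4(236.4) = 633.

P_b = 236.4, P_s = 174.4, Q = 633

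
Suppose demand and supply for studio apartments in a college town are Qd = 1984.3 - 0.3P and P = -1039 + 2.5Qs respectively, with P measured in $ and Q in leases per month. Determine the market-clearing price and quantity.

P* = 2241, Q* = 1312

In direct form, Qs = 415.6 + 0.4P.
Equating demand and supply, 1984.3 - 0.3P = 415.6 + 0.4P gives 0.7P = 1568.7, so P* = 2241.
From the demand curve, Q* = 1984.3 - 0.3(2241) = 1312.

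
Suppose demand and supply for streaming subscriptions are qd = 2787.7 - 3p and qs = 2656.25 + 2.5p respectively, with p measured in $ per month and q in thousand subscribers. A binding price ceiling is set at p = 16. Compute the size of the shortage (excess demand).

At p = 16: qd = 2739.7 and qs = 2696.25.
Shortage = qd - qs = 2739.7 - 2696.25 = 43.45.

Shortage = 43.45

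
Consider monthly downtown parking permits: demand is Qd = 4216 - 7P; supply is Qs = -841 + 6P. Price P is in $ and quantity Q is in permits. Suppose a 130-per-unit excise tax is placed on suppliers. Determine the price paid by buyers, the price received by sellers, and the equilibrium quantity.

Suppliers keep P_s = P_b - 130 per unit, so supply in terms of the buyer price is Qs = -1621 + 6P_b.
Equate demand and the shifted supply: 4216 - 7P_b = -1621 + 6P_b, giving 13P_b = 5837, so P_b = 449.
So P_s = 319 and the quantity traded is Q = 4216 - 7(449) = 1073.

P_b = 449, P_s = 319, Q = 1073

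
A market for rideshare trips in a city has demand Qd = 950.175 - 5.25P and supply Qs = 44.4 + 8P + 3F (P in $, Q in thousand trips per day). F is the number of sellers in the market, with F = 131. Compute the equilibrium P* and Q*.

P* = 38.7, Q* = 747

With F = 131, supply is Qs = 437.4 + 8P.
The market clears where 950.175 - 5.25P = 437.4 + 8P. Rearranging, 13.25P = 512.775, hence P* = 38.7.
From the demand curve, Q* = 950.175 - 5.25(38.7) = 747.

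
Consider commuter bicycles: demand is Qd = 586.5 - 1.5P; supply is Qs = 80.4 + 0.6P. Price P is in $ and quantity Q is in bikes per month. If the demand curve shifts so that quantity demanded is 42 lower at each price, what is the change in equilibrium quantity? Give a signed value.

Equating demand and supply, 586.5 - 1.5P = 80.4 + 0.6P gives 2.1P = 506.1, so P* = 241.
From the demand curve, Q* = 586.5 - 1.5(241) = 225.
After the shift, demand is Qd = 544.5 - 1.5P.
Re-solving, 2.1P = 464.1 gives P = 221 and Q = 213.
ΔQ = 213 - 225 = -12.

ΔQ = -12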